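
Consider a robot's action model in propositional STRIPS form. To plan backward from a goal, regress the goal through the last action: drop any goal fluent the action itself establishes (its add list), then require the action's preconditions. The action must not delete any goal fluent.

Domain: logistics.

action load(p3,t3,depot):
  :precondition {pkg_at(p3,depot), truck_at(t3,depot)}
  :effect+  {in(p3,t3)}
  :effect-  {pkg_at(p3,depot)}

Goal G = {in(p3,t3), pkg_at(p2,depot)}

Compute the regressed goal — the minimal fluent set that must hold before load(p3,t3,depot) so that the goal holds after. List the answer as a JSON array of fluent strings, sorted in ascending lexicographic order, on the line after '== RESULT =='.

Regress:
  G ∩ del = {}  (empty — regression defined)
  G \ add = {in(p3,t3), pkg_at(p2,depot)} \ {in(p3,t3)} = {pkg_at(p2,depot)}
  ∪ pre   = {pkg_at(p2,depot)} ∪ {pkg_at(p3,depot), truck_at(t3,depot)}
          = {pkg_at(p2,depot), pkg_at(p3,depot), truck_at(t3,depot)}

== RESULT ==
["pkg_at(p2,depot)", "pkg_at(p3,depot)", "truck_at(t3,depot)"]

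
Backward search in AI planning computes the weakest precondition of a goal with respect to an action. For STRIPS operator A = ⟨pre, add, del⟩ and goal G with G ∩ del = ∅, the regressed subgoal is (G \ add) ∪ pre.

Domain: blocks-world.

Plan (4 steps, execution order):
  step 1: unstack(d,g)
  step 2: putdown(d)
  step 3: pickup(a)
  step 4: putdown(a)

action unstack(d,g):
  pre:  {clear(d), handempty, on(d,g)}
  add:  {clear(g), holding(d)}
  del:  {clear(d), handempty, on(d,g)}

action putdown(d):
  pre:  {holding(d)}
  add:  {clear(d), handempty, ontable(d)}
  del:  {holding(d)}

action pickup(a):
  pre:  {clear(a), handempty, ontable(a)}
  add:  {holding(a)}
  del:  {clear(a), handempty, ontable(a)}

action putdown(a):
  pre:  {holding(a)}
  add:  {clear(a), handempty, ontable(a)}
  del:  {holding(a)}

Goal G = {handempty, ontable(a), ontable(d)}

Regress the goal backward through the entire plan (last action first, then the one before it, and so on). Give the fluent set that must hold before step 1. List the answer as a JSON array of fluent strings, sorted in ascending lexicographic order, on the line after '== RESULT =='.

Regress step by step:
  through step 4 (putdown(a)): drop {handempty, ontable(a)}, keep {ontable(d)}, require {holding(a)}
    → {holding(a), ontable(d)}
  through step 3 (pickup(a)): drop {holding(a)}, keep {ontable(d)}, require {clear(a), handempty, ontable(a)}
    → {clear(a), handempty, ontable(a), ontable(d)}
  through step 2 (putdown(d)): drop {handempty, ontable(d)}, keep {clear(a), ontable(a)}, require {holding(d)}
    → {clear(a), holding(d), ontable(a)}
  through step 1 (unstack(d,g)): drop {holding(d)}, keep {clear(a), ontable(a)}, require {clear(d), handempty, on(d,g)}
    → {clear(a), clear(d), handempty, on(d,g), ontable(a)}

== RESULT ==
["clear(a)", "clear(d)", "handempty", "on(d,g)", "ontable(a)"]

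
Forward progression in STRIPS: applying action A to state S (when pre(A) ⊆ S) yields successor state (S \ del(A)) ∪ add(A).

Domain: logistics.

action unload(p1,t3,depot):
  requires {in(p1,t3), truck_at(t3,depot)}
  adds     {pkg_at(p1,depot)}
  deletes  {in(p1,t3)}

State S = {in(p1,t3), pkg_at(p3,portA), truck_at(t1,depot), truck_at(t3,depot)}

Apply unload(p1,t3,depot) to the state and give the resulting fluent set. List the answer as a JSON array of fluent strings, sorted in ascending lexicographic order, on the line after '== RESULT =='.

Compute (S \ del) ∪ add:
  pre ⊆ S: {in(p1,t3), truck_at(t3,depot)} ⊆ S  — applicable
  S \ del = {pkg_at(p3,portA), truck_at(t1,depot), truck_at(t3,depot)}
  ∪ add   = {pkg_at(p1,depot), pkg_at(p3,portA), truck_at(t1,depot), truck_at(t3,depot)}

== RESULT ==
["pkg_at(p1,depot)", "pkg_at(p3,portA)", "truck_at(t1,depot)", "truck_at(t3,depot)"]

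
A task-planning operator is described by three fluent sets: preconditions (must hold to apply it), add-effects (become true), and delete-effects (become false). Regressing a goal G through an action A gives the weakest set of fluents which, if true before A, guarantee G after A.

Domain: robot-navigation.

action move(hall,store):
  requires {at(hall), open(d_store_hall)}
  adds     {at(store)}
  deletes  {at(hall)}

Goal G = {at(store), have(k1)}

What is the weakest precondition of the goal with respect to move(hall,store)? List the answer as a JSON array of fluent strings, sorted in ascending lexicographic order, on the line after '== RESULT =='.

Compute (G \ add) ∪ pre:
  G ∩ del = {}  (empty — regression defined)
  G \ add = {at(store), have(k1)} \ {at(store)} = {have(k1)}
  ∪ pre   = {have(k1)} ∪ {at(hall), open(d_store_hall)}
          = {at(hall), have(k1), open(d_store_hall)}

== RESULT ==
["at(hall)", "have(k1)", "open(d_store_hall)"]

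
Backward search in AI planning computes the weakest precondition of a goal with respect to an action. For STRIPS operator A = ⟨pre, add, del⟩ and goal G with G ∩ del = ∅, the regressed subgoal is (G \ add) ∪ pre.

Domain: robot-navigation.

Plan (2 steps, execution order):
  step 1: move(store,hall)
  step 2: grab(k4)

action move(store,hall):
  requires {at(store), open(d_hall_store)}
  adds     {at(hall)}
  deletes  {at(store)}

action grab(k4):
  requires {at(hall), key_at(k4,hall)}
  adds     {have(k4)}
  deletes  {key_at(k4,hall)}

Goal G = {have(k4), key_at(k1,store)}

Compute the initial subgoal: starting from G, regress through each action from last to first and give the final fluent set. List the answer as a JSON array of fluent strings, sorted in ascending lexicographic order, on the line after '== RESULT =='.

Regress step by step:
  through step 2 (grab(k4)): drop {have(k4)}, keep {key_at(k1,store)}, require {at(hall), key_at(k4,hall)}
    → {at(hall), key_at(k1,store), key_at(k4,hall)}
  through step 1 (move(store,hall)): drop {at(hall)}, keep {key_at(k1,store), key_at(k4,hall)}, require {at(store), open(d_hall_store)}
    → {at(store), key_at(k1,store), key_at(k4,hall), open(d_hall_store)}

== RESULT ==
["at(store)", "key_at(k1,store)", "key_at(k4,hall)", "open(d_hall_store)"]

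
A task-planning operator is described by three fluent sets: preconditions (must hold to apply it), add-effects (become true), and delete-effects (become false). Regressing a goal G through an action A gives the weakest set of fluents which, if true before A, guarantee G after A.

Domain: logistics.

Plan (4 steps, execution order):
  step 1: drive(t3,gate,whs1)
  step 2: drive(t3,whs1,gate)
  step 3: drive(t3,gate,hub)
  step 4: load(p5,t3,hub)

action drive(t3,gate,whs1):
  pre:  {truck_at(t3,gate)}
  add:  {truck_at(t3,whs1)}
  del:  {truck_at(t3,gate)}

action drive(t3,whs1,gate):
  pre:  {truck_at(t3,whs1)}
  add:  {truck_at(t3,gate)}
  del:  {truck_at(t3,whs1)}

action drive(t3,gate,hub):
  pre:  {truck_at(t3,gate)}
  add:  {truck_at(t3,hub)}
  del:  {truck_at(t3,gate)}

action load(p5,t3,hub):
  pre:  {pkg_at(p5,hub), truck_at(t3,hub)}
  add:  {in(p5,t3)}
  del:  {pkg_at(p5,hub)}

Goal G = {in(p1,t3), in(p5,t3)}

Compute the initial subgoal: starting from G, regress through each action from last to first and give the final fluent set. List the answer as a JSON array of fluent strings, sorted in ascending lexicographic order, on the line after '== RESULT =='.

Work backward from the goal:
  through step 4 (load(p5,t3,hub)): drop {in(p5,t3)}, keep {in(p1,t3)}, require {pkg_at(p5,hub), truck_at(t3,hub)}
    → {in(p1,t3), pkg_at(p5,hub), truck_at(t3,hub)}
  through step 3 (drive(t3,gate,hub)): drop {truck_at(t3,hub)}, keep {in(p1,t3), pkg_at(p5,hub)}, require {truck_at(t3,gate)}
    → {in(p1,t3), pkg_at(p5,hub), truck_at(t3,gate)}
  through step 2 (drive(t3,whs1,gate)): drop {truck_at(t3,gate)}, keep {in(p1,t3), pkg_at(p5,hub)}, require {truck_at(t3,whs1)}
    → {in(p1,t3), pkg_at(p5,hub), truck_at(t3,whs1)}
  through step 1 (drive(t3,gate,whs1)): drop {truck_at(t3,whs1)}, keep {in(p1,t3), pkg_at(p5,hub)}, require {truck_at(t3,gate)}
    → {in(p1,t3), pkg_at(p5,hub), truck_at(t3,gate)}

== RESULT ==
["in(p1,t3)", "pkg_at(p5,hub)", "truck_at(t3,gate)"]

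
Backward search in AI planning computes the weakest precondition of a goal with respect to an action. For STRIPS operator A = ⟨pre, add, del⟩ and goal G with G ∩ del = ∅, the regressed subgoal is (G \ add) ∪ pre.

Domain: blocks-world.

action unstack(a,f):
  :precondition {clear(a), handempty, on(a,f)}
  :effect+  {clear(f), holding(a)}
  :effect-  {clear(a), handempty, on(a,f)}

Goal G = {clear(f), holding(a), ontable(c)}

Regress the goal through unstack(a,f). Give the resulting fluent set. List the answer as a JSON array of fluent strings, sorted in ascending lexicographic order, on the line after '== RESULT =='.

Compute (G \ add) ∪ pre:
  G ∩ del = {}  (empty — regression defined)
  G \ add = {clear(f), holding(a), ontable(c)} \ {clear(f), holding(a)} = {ontable(c)}
  ∪ pre   = {ontable(c)} ∪ {clear(a), handempty, on(a,f)}
          = {clear(a), handempty, on(a,f), ontable(c)}

== RESULT ==
["clear(a)", "handempty", "on(a,f)", "ontable(c)"]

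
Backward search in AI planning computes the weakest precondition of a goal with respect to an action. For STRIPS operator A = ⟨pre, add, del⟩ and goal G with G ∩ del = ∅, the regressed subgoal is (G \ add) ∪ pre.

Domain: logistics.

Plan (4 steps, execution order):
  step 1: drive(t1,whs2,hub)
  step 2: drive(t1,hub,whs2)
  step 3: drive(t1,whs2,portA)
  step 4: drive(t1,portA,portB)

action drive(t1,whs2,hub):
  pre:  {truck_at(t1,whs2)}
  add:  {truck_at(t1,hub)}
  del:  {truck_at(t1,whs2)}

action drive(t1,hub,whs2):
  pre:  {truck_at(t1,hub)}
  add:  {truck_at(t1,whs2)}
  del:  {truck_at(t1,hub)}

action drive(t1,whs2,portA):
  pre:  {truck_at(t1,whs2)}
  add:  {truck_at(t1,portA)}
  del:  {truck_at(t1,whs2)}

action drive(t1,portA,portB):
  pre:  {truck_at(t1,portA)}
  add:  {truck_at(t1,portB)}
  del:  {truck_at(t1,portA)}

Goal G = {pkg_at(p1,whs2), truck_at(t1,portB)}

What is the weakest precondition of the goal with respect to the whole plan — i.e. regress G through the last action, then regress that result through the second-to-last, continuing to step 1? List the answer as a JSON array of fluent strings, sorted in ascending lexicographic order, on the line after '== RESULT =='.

Work backward from the goal:
  through step 4 (drive(t1,portA,portB)): drop {truck_at(t1,portB)}, keep {pkg_at(p1,whs2)}, require {truck_at(t1,portA)}
    → {pkg_at(p1,whs2), truck_at(t1,portA)}
  through step 3 (drive(t1,whs2,portA)): drop {truck_at(t1,portA)}, keep {pkg_at(p1,whs2)}, require {truck_at(t1,whs2)}
    → {pkg_at(p1,whs2), truck_at(t1,whs2)}
  through step 2 (drive(t1,hub,whs2)): drop {truck_at(t1,whs2)}, keep {pkg_at(p1,whs2)}, require {truck_at(t1,hub)}
    → {pkg_at(p1,whs2), truck_at(t1,hub)}
  through step 1 (drive(t1,whs2,hub)): drop {truck_at(t1,hub)}, keep {pkg_at(p1,whs2)}, require {truck_at(t1,whs2)}
    → {pkg_at(p1,whs2), truck_at(t1,whs2)}

== RESULT ==
["pkg_at(p1,whs2)", "truck_at(t1,whs2)"]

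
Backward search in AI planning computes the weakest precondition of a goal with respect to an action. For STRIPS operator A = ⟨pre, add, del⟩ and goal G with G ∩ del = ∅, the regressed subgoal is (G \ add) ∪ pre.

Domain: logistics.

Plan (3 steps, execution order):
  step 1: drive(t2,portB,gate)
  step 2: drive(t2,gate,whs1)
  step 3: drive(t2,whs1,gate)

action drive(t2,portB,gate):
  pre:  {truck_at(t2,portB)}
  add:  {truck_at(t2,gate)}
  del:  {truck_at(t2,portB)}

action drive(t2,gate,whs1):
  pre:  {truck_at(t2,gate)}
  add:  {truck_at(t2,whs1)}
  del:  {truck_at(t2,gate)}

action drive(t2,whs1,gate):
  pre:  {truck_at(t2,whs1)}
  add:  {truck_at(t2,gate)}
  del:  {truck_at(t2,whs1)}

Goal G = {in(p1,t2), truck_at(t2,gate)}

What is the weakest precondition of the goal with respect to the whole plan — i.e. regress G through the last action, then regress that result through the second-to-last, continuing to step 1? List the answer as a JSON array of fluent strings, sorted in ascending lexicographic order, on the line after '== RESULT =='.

Work backward from the goal:
  through step 3 (drive(t2,whs1,gate)): drop {truck_at(t2,gate)}, keep {in(p1,t2)}, require {truck_at(t2,whs1)}
    → {in(p1,t2), truck_at(t2,whs1)}
  through step 2 (drive(t2,gate,whs1)): drop {truck_at(t2,whs1)}, keep {in(p1,t2)}, require {truck_at(t2,gate)}
    → {in(p1,t2), truck_at(t2,gate)}
  through step 1 (drive(t2,portB,gate)): drop {truck_at(t2,gate)}, keep {in(p1,t2)}, require {truck_at(t2,portB)}
    → {in(p1,t2), truck_at(t2,portB)}

== RESULT ==
["in(p1,t2)", "truck_at(t2,portB)"]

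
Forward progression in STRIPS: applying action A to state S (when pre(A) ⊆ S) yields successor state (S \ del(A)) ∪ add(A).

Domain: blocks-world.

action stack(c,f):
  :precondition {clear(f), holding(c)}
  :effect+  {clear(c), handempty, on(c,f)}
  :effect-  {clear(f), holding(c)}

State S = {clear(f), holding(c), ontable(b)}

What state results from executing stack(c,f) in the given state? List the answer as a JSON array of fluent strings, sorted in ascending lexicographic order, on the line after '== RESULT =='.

Compute (S \ del) ∪ add:
  pre ⊆ S: {clear(f), holding(c)} ⊆ S  — applicable
  S \ del = {ontable(b)}
  ∪ add   = {clear(c), handempty, on(c,f), ontable(b)}

== RESULT ==
["clear(c)", "handempty", "on(c,f)", "ontable(b)"]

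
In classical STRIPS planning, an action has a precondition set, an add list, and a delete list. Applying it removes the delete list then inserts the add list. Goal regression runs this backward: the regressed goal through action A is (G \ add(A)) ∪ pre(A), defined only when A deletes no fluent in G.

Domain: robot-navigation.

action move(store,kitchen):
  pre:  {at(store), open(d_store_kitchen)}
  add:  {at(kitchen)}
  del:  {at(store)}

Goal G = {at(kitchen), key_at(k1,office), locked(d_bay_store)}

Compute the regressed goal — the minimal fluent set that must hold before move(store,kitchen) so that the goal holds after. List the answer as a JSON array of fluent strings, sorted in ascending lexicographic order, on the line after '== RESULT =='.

Compute (G \ add) ∪ pre:
  G ∩ del = {}  (empty — regression defined)
  G \ add = {at(kitchen), key_at(k1,office), locked(d_bay_store)} \ {at(kitchen)} = {key_at(k1,office), locked(d_bay_store)}
  ∪ pre   = {key_at(k1,office), locked(d_bay_store)} ∪ {at(store), open(d_store_kitchen)}
          = {at(store), key_at(k1,office), locked(d_bay_store), open(d_store_kitchen)}

== RESULT ==
["at(store)", "key_at(k1,office)", "locked(d_bay_store)", "open(d_store_kitchen)"]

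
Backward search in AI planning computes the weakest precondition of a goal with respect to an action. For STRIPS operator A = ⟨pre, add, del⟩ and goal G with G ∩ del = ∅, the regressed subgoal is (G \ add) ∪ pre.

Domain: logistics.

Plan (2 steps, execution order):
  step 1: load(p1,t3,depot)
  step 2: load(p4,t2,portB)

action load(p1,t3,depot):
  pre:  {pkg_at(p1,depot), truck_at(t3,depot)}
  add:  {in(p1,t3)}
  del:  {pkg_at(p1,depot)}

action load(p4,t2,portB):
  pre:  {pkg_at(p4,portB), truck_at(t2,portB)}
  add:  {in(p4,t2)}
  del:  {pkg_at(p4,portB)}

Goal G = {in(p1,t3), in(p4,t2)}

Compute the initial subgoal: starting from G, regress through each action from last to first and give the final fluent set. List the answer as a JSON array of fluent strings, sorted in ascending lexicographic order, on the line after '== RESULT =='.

Work backward from the goal:
  through step 2 (load(p4,t2,portB)): drop {in(p4,t2)}, keep {in(p1,t3)}, require {pkg_at(p4,portB), truck_at(t2,portB)}
    → {in(p1,t3), pkg_at(p4,portB), truck_at(t2,portB)}
  through step 1 (load(p1,t3,depot)): drop {in(p1,t3)}, keep {pkg_at(p4,portB), truck_at(t2,portB)}, require {pkg_at(p1,depot), truck_at(t3,depot)}
    → {pkg_at(p1,depot), pkg_at(p4,portB), truck_at(t2,portB), truck_at(t3,depot)}

== RESULT ==
["pkg_at(p1,depot)", "pkg_at(p4,portB)", "truck_at(t2,portB)", "truck_at(t3,depot)"]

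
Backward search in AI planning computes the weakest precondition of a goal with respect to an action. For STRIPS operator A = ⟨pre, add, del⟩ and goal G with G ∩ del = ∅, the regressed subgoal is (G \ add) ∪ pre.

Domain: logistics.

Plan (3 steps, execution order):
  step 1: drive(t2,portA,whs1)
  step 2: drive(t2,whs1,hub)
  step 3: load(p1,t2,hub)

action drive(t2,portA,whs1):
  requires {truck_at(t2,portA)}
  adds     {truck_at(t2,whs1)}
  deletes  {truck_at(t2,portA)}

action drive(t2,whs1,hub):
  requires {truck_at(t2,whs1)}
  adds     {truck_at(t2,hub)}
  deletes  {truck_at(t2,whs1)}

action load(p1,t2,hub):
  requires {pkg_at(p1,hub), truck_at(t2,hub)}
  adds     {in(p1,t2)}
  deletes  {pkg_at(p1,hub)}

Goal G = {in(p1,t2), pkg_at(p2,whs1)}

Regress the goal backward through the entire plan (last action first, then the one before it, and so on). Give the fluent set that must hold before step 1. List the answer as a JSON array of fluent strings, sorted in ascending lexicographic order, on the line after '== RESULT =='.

Work backward from the goal:
  through step 3 (load(p1,t2,hub)): drop {in(p1,t2)}, keep {pkg_at(p2,whs1)}, require {pkg_at(p1,hub), truck_at(t2,hub)}
    → {pkg_at(p1,hub), pkg_at(p2,whs1), truck_at(t2,hub)}
  through step 2 (drive(t2,whs1,hub)): drop {truck_at(t2,hub)}, keep {pkg_at(p1,hub), pkg_at(p2,whs1)}, require {truck_at(t2,whs1)}
    → {pkg_at(p1,hub), pkg_at(p2,whs1), truck_at(t2,whs1)}
  through step 1 (drive(t2,portA,whs1)): drop {truck_at(t2,whs1)}, keep {pkg_at(p1,hub), pkg_at(p2,whs1)}, require {truck_at(t2,portA)}
    → {pkg_at(p1,hub), pkg_at(p2,whs1), truck_at(t2,portA)}

== RESULT ==
["pkg_at(p1,hub)", "pkg_at(p2,whs1)", "truck_at(t2,portA)"]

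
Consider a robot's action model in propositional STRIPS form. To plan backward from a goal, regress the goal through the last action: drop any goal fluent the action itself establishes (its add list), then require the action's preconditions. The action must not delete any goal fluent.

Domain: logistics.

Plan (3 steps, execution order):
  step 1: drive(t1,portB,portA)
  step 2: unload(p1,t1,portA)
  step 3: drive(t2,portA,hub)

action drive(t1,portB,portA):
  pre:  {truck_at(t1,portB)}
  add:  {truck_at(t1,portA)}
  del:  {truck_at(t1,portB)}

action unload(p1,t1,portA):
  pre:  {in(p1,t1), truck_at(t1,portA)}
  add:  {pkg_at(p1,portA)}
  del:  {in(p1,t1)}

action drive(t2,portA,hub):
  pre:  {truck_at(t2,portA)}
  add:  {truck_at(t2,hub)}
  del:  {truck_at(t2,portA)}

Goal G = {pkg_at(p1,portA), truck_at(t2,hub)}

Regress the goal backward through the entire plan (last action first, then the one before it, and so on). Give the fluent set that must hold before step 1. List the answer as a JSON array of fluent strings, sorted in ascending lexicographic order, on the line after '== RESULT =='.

Regress step by step:
  through step 3 (drive(t2,portA,hub)): drop {truck_at(t2,hub)}, keep {pkg_at(p1,portA)}, require {truck_at(t2,portA)}
    → {pkg_at(p1,portA), truck_at(t2,portA)}
  through step 2 (unload(p1,t1,portA)): drop {pkg_at(p1,portA)}, keep {truck_at(t2,portA)}, require {in(p1,t1), truck_at(t1,portA)}
    → {in(p1,t1), truck_at(t1,portA), truck_at(t2,portA)}
  through step 1 (drive(t1,portB,portA)): drop {truck_at(t1,portA)}, keep {in(p1,t1), truck_at(t2,portA)}, require {truck_at(t1,portB)}
    → {in(p1,t1), truck_at(t1,portB), truck_at(t2,portA)}

== RESULT ==
["in(p1,t1)", "truck_at(t1,portB)", "truck_at(t2,portA)"]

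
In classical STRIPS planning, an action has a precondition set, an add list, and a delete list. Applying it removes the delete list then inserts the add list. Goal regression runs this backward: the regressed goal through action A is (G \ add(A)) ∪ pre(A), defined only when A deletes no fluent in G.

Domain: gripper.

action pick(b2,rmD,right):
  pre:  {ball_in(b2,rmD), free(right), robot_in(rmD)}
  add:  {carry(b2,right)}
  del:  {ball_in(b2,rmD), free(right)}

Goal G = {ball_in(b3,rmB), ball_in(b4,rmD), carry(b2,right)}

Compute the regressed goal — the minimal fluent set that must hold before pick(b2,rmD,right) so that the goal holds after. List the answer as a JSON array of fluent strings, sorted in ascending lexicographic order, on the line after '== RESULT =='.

Compute (G \ add) ∪ pre:
  G ∩ del = {}  (empty — regression defined)
  G \ add = {ball_in(b3,rmB), ball_in(b4,rmD), carry(b2,right)} \ {carry(b2,right)} = {ball_in(b3,rmB), ball_in(b4,rmD)}
  ∪ pre   = {ball_in(b3,rmB), ball_in(b4,rmD)} ∪ {ball_in(b2,rmD), free(right), robot_in(rmD)}
          = {ball_in(b2,rmD), ball_in(b3,rmB), ball_in(b4,rmD), free(right), robot_in(rmD)}

== RESULT ==
["ball_in(b2,rmD)", "ball_in(b3,rmB)", "ball_in(b4,rmD)", "free(right)", "robot_in(rmD)"]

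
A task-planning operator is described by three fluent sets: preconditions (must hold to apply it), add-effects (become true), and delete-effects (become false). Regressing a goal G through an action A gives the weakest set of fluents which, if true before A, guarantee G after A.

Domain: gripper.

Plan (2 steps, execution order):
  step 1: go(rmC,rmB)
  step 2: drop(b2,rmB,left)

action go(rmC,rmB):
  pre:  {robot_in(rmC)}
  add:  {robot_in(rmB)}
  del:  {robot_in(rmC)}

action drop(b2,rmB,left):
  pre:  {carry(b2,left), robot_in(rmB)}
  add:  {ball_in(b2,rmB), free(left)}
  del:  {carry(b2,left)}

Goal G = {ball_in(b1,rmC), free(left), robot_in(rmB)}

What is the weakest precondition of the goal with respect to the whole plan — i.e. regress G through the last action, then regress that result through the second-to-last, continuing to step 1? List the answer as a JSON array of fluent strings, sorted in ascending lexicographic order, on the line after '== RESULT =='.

Work backward from the goal:
  through step 2 (drop(b2,rmB,left)): drop {free(left)}, keep {ball_in(b1,rmC), robot_in(rmB)}, require {carry(b2,left), robot_in(rmB)}
    → {ball_in(b1,rmC), carry(b2,left), robot_in(rmB)}
  through step 1 (go(rmC,rmB)): drop {robot_in(rmB)}, keep {ball_in(b1,rmC), carry(b2,left)}, require {robot_in(rmC)}
    → {ball_in(b1,rmC), carry(b2,left), robot_in(rmC)}

== RESULT ==
["ball_in(b1,rmC)", "carry(b2,left)", "robot_in(rmC)"]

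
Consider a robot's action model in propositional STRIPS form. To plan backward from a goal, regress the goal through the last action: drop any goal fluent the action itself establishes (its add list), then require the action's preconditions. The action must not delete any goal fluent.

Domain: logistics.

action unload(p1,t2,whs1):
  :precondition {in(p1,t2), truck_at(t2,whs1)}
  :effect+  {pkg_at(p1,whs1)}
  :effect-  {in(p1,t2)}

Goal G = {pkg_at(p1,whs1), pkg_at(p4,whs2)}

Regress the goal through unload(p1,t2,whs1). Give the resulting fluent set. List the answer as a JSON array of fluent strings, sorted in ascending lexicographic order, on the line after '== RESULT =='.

Regress:
  G ∩ del = {}  (empty — regression defined)
  G \ add = {pkg_at(p1,whs1), pkg_at(p4,whs2)} \ {pkg_at(p1,whs1)} = {pkg_at(p4,whs2)}
  ∪ pre   = {pkg_at(p4,whs2)} ∪ {in(p1,t2), truck_at(t2,whs1)}
          = {in(p1,t2), pkg_at(p4,whs2), truck_at(t2,whs1)}

== RESULT ==
["in(p1,t2)", "pkg_at(p4,whs2)", "truck_at(t2,whs1)"]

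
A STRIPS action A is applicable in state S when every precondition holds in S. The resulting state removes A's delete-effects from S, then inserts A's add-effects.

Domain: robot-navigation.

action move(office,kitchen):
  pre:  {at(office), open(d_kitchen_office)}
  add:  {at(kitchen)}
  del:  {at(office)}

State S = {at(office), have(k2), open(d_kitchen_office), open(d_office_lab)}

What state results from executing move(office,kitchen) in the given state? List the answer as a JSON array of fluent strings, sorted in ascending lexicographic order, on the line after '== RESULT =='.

Progress:
  pre ⊆ S: {at(office), open(d_kitchen_office)} ⊆ S  — applicable
  S \ del = {have(k2), open(d_kitchen_office), open(d_office_lab)}
  ∪ add   = {at(kitchen), have(k2), open(d_kitchen_office), open(d_office_lab)}

== RESULT ==
["at(kitchen)", "have(k2)", "open(d_kitchen_office)", "open(d_office_lab)"]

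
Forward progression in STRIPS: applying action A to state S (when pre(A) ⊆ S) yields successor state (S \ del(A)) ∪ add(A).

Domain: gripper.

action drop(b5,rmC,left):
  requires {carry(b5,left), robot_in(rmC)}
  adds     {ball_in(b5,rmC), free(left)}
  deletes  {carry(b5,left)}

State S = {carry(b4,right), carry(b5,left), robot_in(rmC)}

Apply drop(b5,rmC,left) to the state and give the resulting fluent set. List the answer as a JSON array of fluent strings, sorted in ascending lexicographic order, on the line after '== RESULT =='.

Progress:
  pre ⊆ S: {carry(b5,left), robot_in(rmC)} ⊆ S  — applicable
  S \ del = {carry(b4,right), robot_in(rmC)}
  ∪ add   = {ball_in(b5,rmC), carry(b4,right), free(left), robot_in(rmC)}

== RESULT ==
["ball_in(b5,rmC)", "carry(b4,right)", "free(left)", "robot_in(rmC)"]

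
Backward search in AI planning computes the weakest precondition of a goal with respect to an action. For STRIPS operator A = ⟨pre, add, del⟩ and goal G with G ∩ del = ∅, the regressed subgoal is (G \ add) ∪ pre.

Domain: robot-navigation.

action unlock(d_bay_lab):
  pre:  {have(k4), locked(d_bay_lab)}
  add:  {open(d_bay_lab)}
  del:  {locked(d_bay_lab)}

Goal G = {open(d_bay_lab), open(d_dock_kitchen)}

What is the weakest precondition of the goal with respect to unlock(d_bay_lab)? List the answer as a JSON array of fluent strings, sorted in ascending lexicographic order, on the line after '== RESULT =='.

Compute (G \ add) ∪ pre:
  G ∩ del = {}  (empty — regression defined)
  G \ add = {open(d_bay_lab), open(d_dock_kitchen)} \ {open(d_bay_lab)} = {open(d_dock_kitchen)}
  ∪ pre   = {open(d_dock_kitchen)} ∪ {have(k4), locked(d_bay_lab)}
          = {have(k4), locked(d_bay_lab), open(d_dock_kitchen)}

== RESULT ==
["have(k4)", "locked(d_bay_lab)", "open(d_dock_kitchen)"]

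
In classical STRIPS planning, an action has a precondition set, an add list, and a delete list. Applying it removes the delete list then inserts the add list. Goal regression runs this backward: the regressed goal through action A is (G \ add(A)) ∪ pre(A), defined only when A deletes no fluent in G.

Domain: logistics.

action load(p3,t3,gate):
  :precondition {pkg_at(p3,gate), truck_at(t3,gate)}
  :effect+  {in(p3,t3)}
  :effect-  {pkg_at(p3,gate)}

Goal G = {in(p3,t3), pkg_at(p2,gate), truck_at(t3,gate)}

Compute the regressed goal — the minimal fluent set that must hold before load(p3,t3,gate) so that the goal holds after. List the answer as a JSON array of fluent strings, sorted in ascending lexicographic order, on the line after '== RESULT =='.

Regress:
  G ∩ del = {}  (empty — regression defined)
  G \ add = {in(p3,t3), pkg_at(p2,gate), truck_at(t3,gate)} \ {in(p3,t3)} = {pkg_at(p2,gate), truck_at(t3,gate)}
  ∪ pre   = {pkg_at(p2,gate), truck_at(t3,gate)} ∪ {pkg_at(p3,gate), truck_at(t3,gate)}
          = {pkg_at(p2,gate), pkg_at(p3,gate), truck_at(t3,gate)}

== RESULT ==
["pkg_at(p2,gate)", "pkg_at(p3,gate)", "truck_at(t3,gate)"]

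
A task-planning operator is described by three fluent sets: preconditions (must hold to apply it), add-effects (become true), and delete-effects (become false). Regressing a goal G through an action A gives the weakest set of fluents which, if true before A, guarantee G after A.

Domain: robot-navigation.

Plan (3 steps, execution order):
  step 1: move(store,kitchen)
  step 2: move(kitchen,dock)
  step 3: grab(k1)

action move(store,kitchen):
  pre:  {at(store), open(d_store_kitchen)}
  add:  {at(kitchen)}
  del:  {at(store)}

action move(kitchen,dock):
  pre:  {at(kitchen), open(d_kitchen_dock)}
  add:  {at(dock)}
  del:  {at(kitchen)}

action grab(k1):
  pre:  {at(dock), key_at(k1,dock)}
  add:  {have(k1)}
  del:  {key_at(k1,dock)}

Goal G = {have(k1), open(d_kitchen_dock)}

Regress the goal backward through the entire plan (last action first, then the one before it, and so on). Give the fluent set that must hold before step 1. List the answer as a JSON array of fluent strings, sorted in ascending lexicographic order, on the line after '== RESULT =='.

Regress step by step:
  through step 3 (grab(k1)): drop {have(k1)}, keep {open(d_kitchen_dock)}, require {at(dock), key_at(k1,dock)}
    → {at(dock), key_at(k1,dock), open(d_kitchen_dock)}
  through step 2 (move(kitchen,dock)): drop {at(dock)}, keep {key_at(k1,dock), open(d_kitchen_dock)}, require {at(kitchen), open(d_kitchen_dock)}
    → {at(kitchen), key_at(k1,dock), open(d_kitchen_dock)}
  through step 1 (move(store,kitchen)): drop {at(kitchen)}, keep {key_at(k1,dock), open(d_kitchen_dock)}, require {at(store), open(d_store_kitchen)}
    → {at(store), key_at(k1,dock), open(d_kitchen_dock), open(d_store_kitchen)}

== RESULT ==
["at(store)", "key_at(k1,dock)", "open(d_kitchen_dock)", "open(d_store_kitchen)"]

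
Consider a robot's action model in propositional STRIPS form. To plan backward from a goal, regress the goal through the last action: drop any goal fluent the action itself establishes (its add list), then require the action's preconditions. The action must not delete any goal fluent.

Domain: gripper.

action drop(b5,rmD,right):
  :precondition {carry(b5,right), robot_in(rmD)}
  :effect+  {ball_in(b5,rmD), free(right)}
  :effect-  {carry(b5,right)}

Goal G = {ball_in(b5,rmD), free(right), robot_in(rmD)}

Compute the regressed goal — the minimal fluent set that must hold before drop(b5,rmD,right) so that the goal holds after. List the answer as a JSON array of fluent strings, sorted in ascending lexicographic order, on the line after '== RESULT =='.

Regress:
  G ∩ del = {}  (empty — regression defined)
  G \ add = {ball_in(b5,rmD), free(right), robot_in(rmD)} \ {ball_in(b5,rmD), free(right)} = {robot_in(rmD)}
  ∪ pre   = {robot_in(rmD)} ∪ {carry(b5,right), robot_in(rmD)}
          = {carry(b5,right), robot_in(rmD)}

== RESULT ==
["carry(b5,right)", "robot_in(rmD)"]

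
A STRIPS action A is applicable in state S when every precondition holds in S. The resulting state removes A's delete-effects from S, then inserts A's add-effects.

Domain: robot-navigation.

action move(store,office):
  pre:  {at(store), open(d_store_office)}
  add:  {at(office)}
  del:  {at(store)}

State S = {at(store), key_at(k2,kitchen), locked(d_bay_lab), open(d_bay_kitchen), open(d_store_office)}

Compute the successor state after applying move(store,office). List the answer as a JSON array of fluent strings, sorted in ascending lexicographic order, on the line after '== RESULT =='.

Compute (S \ del) ∪ add:
  pre ⊆ S: {at(store), open(d_store_office)} ⊆ S  — applicable
  S \ del = {key_at(k2,kitchen), locked(d_bay_lab), open(d_bay_kitchen), open(d_store_office)}
  ∪ add   = {at(office), key_at(k2,kitchen), locked(d_bay_lab), open(d_bay_kitchen), open(d_store_office)}

== RESULT ==
["at(office)", "key_at(k2,kitchen)", "locked(d_bay_lab)", "open(d_bay_kitchen)", "open(d_store_office)"]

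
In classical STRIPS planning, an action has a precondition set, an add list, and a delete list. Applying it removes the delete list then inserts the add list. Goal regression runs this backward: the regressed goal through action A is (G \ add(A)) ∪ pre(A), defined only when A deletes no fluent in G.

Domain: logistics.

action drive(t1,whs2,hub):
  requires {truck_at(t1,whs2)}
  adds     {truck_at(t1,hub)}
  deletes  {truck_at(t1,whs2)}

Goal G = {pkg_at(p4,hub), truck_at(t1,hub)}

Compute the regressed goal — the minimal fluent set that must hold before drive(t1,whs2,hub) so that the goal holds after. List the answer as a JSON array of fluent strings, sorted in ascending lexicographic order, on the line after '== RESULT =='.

Regress:
  G ∩ del = {}  (empty — regression defined)
  G \ add = {pkg_at(p4,hub), truck_at(t1,hub)} \ {truck_at(t1,hub)} = {pkg_at(p4,hub)}
  ∪ pre   = {pkg_at(p4,hub)} ∪ {truck_at(t1,whs2)}
          = {pkg_at(p4,hub), truck_at(t1,whs2)}

== RESULT ==
["pkg_at(p4,hub)", "truck_at(t1,whs2)"]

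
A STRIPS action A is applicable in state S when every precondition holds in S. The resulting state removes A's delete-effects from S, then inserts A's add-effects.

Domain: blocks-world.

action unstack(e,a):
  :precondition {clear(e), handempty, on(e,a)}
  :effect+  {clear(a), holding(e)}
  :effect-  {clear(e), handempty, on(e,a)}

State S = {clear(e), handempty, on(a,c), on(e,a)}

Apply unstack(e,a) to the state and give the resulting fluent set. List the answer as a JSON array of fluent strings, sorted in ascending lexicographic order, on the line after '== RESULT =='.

Compute (S \ del) ∪ add:
  pre ⊆ S: {clear(e), handempty, on(e,a)} ⊆ S  — applicable
  S \ del = {on(a,c)}
  ∪ add   = {clear(a), holding(e), on(a,c)}

== RESULT ==
["clear(a)", "holding(e)", "on(a,c)"]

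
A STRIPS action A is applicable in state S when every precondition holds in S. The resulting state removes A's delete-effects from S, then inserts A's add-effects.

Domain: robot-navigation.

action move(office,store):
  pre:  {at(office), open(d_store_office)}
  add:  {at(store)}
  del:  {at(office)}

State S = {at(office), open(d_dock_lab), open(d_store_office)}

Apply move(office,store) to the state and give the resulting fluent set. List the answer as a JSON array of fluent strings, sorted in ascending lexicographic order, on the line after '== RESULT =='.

Progress:
  pre ⊆ S: {at(office), open(d_store_office)} ⊆ S  — applicable
  S \ del = {open(d_dock_lab), open(d_store_office)}
  ∪ add   = {at(store), open(d_dock_lab), open(d_store_office)}

== RESULT ==
["at(store)", "open(d_dock_lab)", "open(d_store_office)"]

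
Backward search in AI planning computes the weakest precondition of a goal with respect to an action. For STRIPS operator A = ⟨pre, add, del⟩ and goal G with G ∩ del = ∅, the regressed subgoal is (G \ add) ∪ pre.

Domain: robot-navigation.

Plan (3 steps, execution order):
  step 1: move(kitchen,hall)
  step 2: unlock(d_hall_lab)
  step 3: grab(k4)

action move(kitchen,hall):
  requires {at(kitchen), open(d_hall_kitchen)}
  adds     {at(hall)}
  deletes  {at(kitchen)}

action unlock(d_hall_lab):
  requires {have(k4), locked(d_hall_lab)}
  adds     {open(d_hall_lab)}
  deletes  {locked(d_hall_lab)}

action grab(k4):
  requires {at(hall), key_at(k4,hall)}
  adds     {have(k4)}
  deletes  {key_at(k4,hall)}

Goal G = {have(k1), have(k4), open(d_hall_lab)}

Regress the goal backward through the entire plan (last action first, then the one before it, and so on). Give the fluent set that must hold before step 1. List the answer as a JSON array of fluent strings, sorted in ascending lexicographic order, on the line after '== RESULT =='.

Work backward from the goal:
  through step 3 (grab(k4)): drop {have(k4)}, keep {have(k1), open(d_hall_lab)}, require {at(hall), key_at(k4,hall)}
    → {at(hall), have(k1), key_at(k4,hall), open(d_hall_lab)}
  through step 2 (unlock(d_hall_lab)): drop {open(d_hall_lab)}, keep {at(hall), have(k1), key_at(k4,hall)}, require {have(k4), locked(d_hall_lab)}
    → {at(hall), have(k1), have(k4), key_at(k4,hall), locked(d_hall_lab)}
  through step 1 (move(kitchen,hall)): drop {at(hall)}, keep {have(k1), have(k4), key_at(k4,hall), locked(d_hall_lab)}, require {at(kitchen), open(d_hall_kitchen)}
    → {at(kitchen), have(k1), have(k4), key_at(k4,hall), locked(d_hall_lab), open(d_hall_kitchen)}

== RESULT ==
["at(kitchen)", "have(k1)", "have(k4)", "key_at(k4,hall)", "locked(d_hall_lab)", "open(d_hall_kitchen)"]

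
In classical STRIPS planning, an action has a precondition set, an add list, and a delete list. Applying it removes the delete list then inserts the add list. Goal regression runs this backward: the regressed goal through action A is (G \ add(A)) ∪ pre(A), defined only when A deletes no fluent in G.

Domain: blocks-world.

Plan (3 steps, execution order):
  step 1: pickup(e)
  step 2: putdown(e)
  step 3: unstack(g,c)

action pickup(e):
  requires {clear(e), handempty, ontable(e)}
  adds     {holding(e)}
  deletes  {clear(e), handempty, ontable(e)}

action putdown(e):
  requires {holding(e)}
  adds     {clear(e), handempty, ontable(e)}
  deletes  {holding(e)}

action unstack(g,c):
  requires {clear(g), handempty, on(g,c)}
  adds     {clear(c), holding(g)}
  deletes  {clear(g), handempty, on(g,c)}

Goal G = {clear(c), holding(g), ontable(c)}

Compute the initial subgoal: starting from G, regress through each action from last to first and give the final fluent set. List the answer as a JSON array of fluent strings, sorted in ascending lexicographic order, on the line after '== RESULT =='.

Work backward from the goal:
  through step 3 (unstack(g,c)): drop {clear(c), holding(g)}, keep {ontable(c)}, require {clear(g), handempty, on(g,c)}
    → {clear(g), handempty, on(g,c), ontable(c)}
  through step 2 (putdown(e)): drop {handempty}, keep {clear(g), on(g,c), ontable(c)}, require {holding(e)}
    → {clear(g), holding(e), on(g,c), ontable(c)}
  through step 1 (pickup(e)): drop {holding(e)}, keep {clear(g), on(g,c), ontable(c)}, require {clear(e), handempty, ontable(e)}
    → {clear(e), clear(g), handempty, on(g,c), ontable(c), ontable(e)}

== RESULT ==
["clear(e)", "clear(g)", "handempty", "on(g,c)", "ontable(c)", "ontable(e)"]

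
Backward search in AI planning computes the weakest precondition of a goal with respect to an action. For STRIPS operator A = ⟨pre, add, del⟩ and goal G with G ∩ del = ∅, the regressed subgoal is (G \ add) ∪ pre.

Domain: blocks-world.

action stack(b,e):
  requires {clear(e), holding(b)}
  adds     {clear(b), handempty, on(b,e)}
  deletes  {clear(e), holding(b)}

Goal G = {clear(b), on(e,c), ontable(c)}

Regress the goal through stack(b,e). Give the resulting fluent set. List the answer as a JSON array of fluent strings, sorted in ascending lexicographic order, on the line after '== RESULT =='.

Regress:
  G ∩ del = {}  (empty — regression defined)
  G \ add = {clear(b), on(e,c), ontable(c)} \ {clear(b), handempty, on(b,e)} = {on(e,c), ontable(c)}
  ∪ pre   = {on(e,c), ontable(c)} ∪ {clear(e), holding(b)}
          = {clear(e), holding(b), on(e,c), ontable(c)}

== RESULT ==
["clear(e)", "holding(b)", "on(e,c)", "ontable(c)"]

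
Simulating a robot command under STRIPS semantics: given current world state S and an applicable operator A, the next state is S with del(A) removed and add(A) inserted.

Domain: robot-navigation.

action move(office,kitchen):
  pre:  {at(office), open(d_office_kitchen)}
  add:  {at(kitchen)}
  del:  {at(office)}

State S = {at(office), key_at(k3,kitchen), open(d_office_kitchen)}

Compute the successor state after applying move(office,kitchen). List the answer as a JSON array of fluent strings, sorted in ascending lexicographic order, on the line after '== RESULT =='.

Progress:
  pre ⊆ S: {at(office), open(d_office_kitchen)} ⊆ S  — applicable
  S \ del = {key_at(k3,kitchen), open(d_office_kitchen)}
  ∪ add   = {at(kitchen), key_at(k3,kitchen), open(d_office_kitchen)}

== RESULT ==
["at(kitchen)", "key_at(k3,kitchen)", "open(d_office_kitchen)"]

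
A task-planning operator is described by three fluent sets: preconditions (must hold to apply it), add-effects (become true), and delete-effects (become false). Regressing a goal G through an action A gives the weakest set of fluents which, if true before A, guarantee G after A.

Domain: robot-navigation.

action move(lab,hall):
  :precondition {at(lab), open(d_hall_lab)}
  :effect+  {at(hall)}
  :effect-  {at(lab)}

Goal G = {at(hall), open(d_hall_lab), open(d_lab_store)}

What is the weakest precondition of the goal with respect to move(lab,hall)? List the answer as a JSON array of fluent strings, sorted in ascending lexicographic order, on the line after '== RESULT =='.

Regress:
  G ∩ del = {}  (empty — regression defined)
  G \ add = {at(hall), open(d_hall_lab), open(d_lab_store)} \ {at(hall)} = {open(d_hall_lab), open(d_lab_store)}
  ∪ pre   = {open(d_hall_lab), open(d_lab_store)} ∪ {at(lab), open(d_hall_lab)}
          = {at(lab), open(d_hall_lab), open(d_lab_store)}

== RESULT ==
["at(lab)", "open(d_hall_lab)", "open(d_lab_store)"]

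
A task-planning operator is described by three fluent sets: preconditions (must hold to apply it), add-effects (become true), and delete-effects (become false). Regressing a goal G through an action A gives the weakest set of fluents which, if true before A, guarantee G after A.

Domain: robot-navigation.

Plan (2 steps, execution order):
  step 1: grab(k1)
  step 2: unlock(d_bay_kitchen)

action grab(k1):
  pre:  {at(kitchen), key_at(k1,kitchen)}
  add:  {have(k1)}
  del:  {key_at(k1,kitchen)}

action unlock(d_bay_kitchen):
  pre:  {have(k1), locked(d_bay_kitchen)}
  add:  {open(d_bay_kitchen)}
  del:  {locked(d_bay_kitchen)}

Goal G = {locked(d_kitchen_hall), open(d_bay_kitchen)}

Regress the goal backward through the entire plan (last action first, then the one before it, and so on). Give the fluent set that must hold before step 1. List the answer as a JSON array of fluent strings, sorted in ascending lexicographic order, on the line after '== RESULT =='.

Work backward from the goal:
  through step 2 (unlock(d_bay_kitchen)): drop {open(d_bay_kitchen)}, keep {locked(d_kitchen_hall)}, require {have(k1), locked(d_bay_kitchen)}
    → {have(k1), locked(d_bay_kitchen), locked(d_kitchen_hall)}
  through step 1 (grab(k1)): drop {have(k1)}, keep {locked(d_bay_kitchen), locked(d_kitchen_hall)}, require {at(kitchen), key_at(k1,kitchen)}
    → {at(kitchen), key_at(k1,kitchen), locked(d_bay_kitchen), locked(d_kitchen_hall)}

== RESULT ==
["at(kitchen)", "key_at(k1,kitchen)", "locked(d_bay_kitchen)", "locked(d_kitchen_hall)"]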